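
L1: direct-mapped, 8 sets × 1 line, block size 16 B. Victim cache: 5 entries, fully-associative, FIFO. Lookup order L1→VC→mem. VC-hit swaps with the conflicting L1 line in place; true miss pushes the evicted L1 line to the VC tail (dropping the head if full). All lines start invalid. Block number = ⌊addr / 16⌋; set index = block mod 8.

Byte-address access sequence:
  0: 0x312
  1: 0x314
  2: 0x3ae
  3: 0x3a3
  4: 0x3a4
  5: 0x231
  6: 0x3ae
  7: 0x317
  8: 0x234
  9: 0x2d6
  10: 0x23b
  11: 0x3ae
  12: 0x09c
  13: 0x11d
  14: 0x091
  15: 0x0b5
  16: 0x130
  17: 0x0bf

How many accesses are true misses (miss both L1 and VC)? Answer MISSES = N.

0: 0x312 (blk 49, set 1) → MISS  vc=[]
1: 0x314 (blk 49, set 1) → L1-HIT  vc=[]
2: 0x3ae (blk 58, set 2) → MISS  vc=[]
3: 0x3a3 (blk 58, set 2) → L1-HIT  vc=[]
4: 0x3a4 (blk 58, set 2) → L1-HIT  vc=[]
5: 0x231 (blk 35, set 3) → MISS  vc=[]
6: 0x3ae (blk 58, set 2) → L1-HIT  vc=[]
7: 0x317 (blk 49, set 1) → L1-HIT  vc=[]
8: 0x234 (blk 35, set 3) → L1-HIT  vc=[]
9: 0x2d6 (blk 45, set 5) → MISS  vc=[]
10: 0x23b (blk 35, set 3) → L1-HIT  vc=[]
11: 0x3ae (blk 58, set 2) → L1-HIT  vc=[]
12: 0x9c (blk 9, set 1) → MISS  vc=[49]
13: 0x11d (blk 17, set 1) → MISS  vc=[49, 9]
14: 0x91 (blk 9, set 1) → VC-HIT  vc=[49, 17]
15: 0xb5 (blk 11, set 3) → MISS  vc=[49, 17, 35]
16: 0x130 (blk 19, set 3) → MISS  vc=[49, 17, 35, 11]
17: 0xbf (blk 11, set 3) → VC-HIT  vc=[49, 17, 35, 19]

MISSES = 8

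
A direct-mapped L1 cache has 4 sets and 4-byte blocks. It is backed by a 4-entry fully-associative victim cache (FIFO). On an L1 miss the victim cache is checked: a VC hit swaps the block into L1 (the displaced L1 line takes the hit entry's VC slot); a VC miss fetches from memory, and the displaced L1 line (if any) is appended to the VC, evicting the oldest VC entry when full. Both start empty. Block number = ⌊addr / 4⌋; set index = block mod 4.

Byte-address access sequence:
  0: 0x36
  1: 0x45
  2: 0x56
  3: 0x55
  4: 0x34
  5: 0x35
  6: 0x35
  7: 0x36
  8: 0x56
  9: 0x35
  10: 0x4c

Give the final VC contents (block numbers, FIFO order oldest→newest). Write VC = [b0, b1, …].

0: 0x36 (blk 13, set 1) → MISS  vc=[]
1: 0x45 (blk 17, set 1) → MISS  vc=[13]
2: 0x56 (blk 21, set 1) → MISS  vc=[13, 17]
3: 0x55 (blk 21, set 1) → L1-HIT  vc=[13, 17]
4: 0x34 (blk 13, set 1) → VC-HIT  vc=[21, 17]
5: 0x35 (blk 13, set 1) → L1-HIT  vc=[21, 17]
6: 0x35 (blk 13, set 1) → L1-HIT  vc=[21, 17]
7: 0x36 (blk 13, set 1) → L1-HIT  vc=[21, 17]
8: 0x56 (blk 21, set 1) → VC-HIT  vc=[13, 17]
9: 0x35 (blk 13, set 1) → VC-HIT  vc=[21, 17]
10: 0x4c (blk 19, set 3) → MISS  vc=[21, 17]

VC = [21, 17]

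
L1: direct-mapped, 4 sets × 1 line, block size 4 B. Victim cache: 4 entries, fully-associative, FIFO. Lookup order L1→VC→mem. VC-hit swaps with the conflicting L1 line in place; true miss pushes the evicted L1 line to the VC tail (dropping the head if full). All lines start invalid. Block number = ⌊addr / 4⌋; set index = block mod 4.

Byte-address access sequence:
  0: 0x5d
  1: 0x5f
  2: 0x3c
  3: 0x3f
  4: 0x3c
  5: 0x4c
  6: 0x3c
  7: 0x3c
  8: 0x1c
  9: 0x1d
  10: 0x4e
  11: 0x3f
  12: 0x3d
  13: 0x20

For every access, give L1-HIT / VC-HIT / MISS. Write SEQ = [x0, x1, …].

#0 0x5d→b23/s3 MISS; vc=[]
#1 0x5f→b23/s3 L1-HIT; vc=[]
#2 0x3c→b15/s3 MISS; vc=[23]
#3 0x3f→b15/s3 L1-HIT; vc=[23]
#4 0x3c→b15/s3 L1-HIT; vc=[23]
#5 0x4c→b19/s3 MISS; vc=[23,15]
#6 0x3c→b15/s3 VC-HIT; vc=[23,19]
#7 0x3c→b15/s3 L1-HIT; vc=[23,19]
#8 0x1c→b7/s3 MISS; vc=[23,19,15]
#9 0x1d→b7/s3 L1-HIT; vc=[23,19,15]
#10 0x4e→b19/s3 VC-HIT; vc=[23,7,15]
#11 0x3f→b15/s3 VC-HIT; vc=[23,7,19]
#12 0x3d→b15/s3 L1-HIT; vc=[23,7,19]
#13 0x20→b8/s0 MISS; vc=[23,7,19]

SEQ = [MISS, L1-HIT, MISS, L1-HIT, L1-HIT, MISS, VC-HIT, L1-HIT, MISS, L1-HIT, VC-HIT, VC-HIT, L1-HIT, MISS]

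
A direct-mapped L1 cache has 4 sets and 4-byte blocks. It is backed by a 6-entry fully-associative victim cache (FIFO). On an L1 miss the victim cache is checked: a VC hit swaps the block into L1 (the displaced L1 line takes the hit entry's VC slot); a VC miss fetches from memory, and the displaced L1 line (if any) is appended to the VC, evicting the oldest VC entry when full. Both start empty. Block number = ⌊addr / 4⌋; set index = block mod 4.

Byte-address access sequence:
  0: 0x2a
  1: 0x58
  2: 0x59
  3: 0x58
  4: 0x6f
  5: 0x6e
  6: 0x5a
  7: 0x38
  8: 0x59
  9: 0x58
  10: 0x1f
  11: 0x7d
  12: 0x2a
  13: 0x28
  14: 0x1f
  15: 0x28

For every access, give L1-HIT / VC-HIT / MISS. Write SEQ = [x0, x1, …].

#0 0x2a→b10/s2 MISS; vc=[]
#1 0x58→b22/s2 MISS; vc=[10]
#2 0x59→b22/s2 L1-HIT; vc=[10]
#3 0x58→b22/s2 L1-HIT; vc=[10]
#4 0x6f→b27/s3 MISS; vc=[10]
#5 0x6e→b27/s3 L1-HIT; vc=[10]
#6 0x5a→b22/s2 L1-HIT; vc=[10]
#7 0x38→b14/s2 MISS; vc=[10,22]
#8 0x59→b22/s2 VC-HIT; vc=[10,14]
#9 0x58→b22/s2 L1-HIT; vc=[10,14]
#10 0x1f→b7/s3 MISS; vc=[10,14,27]
#11 0x7d→b31/s3 MISS; vc=[10,14,27,7]
#12 0x2a→b10/s2 VC-HIT; vc=[22,14,27,7]
#13 0x28→b10/s2 L1-HIT; vc=[22,14,27,7]
#14 0x1f→b7/s3 VC-HIT; vc=[22,14,27,31]
#15 0x28→b10/s2 L1-HIT; vc=[22,14,27,31]

SEQ = [MISS, MISS, L1-HIT, L1-HIT, MISS, L1-HIT, L1-HIT, MISS, VC-HIT, L1-HIT, MISS, MISS, VC-HIT, L1-HIT, VC-HIT, L1-HIT]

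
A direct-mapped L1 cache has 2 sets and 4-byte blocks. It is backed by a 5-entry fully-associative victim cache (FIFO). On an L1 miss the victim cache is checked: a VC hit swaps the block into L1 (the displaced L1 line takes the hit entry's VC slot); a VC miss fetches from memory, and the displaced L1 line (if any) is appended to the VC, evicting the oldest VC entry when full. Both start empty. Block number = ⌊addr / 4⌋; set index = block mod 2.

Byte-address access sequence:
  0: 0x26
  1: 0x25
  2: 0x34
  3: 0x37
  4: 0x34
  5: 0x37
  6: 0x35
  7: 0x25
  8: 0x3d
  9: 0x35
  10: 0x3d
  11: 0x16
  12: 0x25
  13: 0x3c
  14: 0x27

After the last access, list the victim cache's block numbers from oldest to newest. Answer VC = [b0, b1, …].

VC = [13, 5, 15]

#0 0x26→b9/s1 MISS; vc=[]
#1 0x25→b9/s1 L1-HIT; vc=[]
#2 0x34→b13/s1 MISS; vc=[9]
#3 0x37→b13/s1 L1-HIT; vc=[9]
#4 0x34→b13/s1 L1-HIT; vc=[9]
#5 0x37→b13/s1 L1-HIT; vc=[9]
#6 0x35→b13/s1 L1-HIT; vc=[9]
#7 0x25→b9/s1 VC-HIT; vc=[13]
#8 0x3d→b15/s1 MISS; vc=[13,9]
#9 0x35→b13/s1 VC-HIT; vc=[15,9]
#10 0x3d→b15/s1 VC-HIT; vc=[13,9]
#11 0x16→b5/s1 MISS; vc=[13,9,15]
#12 0x25→b9/s1 VC-HIT; vc=[13,5,15]
#13 0x3c→b15/s1 VC-HIT; vc=[13,5,9]
#14 0x27→b9/s1 VC-HIT; vc=[13,5,15]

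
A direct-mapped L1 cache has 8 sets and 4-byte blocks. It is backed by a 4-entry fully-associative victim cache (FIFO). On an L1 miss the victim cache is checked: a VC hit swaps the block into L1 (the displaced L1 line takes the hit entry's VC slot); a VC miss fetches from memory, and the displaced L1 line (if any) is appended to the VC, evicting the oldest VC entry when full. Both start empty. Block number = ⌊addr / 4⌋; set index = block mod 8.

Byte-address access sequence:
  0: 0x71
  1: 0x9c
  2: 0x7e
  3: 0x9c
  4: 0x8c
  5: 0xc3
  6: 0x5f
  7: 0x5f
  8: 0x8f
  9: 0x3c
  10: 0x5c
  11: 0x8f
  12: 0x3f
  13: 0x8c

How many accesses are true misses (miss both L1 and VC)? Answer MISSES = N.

MISSES = 7

#0 0x71→b28/s4 MISS; vc=[]
#1 0x9c→b39/s7 MISS; vc=[]
#2 0x7e→b31/s7 MISS; vc=[39]
#3 0x9c→b39/s7 VC-HIT; vc=[31]
#4 0x8c→b35/s3 MISS; vc=[31]
#5 0xc3→b48/s0 MISS; vc=[31]
#6 0x5f→b23/s7 MISS; vc=[31,39]
#7 0x5f→b23/s7 L1-HIT; vc=[31,39]
#8 0x8f→b35/s3 L1-HIT; vc=[31,39]
#9 0x3c→b15/s7 MISS; vc=[31,39,23]
#10 0x5c→b23/s7 VC-HIT; vc=[31,39,15]
#11 0x8f→b35/s3 L1-HIT; vc=[31,39,15]
#12 0x3f→b15/s7 VC-HIT; vc=[31,39,23]
#13 0x8c→b35/s3 L1-HIT; vc=[31,39,23]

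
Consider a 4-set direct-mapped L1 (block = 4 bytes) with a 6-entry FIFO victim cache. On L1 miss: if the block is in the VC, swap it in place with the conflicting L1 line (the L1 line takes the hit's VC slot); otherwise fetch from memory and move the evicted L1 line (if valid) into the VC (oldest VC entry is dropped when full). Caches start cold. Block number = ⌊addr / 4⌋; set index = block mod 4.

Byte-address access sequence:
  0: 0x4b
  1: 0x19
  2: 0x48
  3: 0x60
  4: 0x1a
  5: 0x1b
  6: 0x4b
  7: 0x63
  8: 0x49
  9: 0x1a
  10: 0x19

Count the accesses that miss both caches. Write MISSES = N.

#0 0x4b→b18/s2 MISS; vc=[]
#1 0x19→b6/s2 MISS; vc=[18]
#2 0x48→b18/s2 VC-HIT; vc=[6]
#3 0x60→b24/s0 MISS; vc=[6]
#4 0x1a→b6/s2 VC-HIT; vc=[18]
#5 0x1b→b6/s2 L1-HIT; vc=[18]
#6 0x4b→b18/s2 VC-HIT; vc=[6]
#7 0x63→b24/s0 L1-HIT; vc=[6]
#8 0x49→b18/s2 L1-HIT; vc=[6]
#9 0x1a→b6/s2 VC-HIT; vc=[18]
#10 0x19→b6/s2 L1-HIT; vc=[18]

MISSES = 3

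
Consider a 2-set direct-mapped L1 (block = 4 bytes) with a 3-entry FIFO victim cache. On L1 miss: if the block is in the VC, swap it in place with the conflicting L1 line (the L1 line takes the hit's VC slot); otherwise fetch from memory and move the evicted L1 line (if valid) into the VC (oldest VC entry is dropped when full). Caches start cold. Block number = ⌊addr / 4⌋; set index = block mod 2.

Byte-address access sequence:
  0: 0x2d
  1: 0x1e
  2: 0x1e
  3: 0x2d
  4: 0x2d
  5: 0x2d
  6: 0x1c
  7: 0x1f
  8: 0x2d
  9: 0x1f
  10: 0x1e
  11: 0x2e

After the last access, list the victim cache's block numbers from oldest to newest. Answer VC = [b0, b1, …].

  [0] addr=0x2d blk=11 s=1: MISS | VC []
  [1] addr=0x1e blk=7 s=1: MISS | VC [11]
  [2] addr=0x1e blk=7 s=1: L1-HIT | VC [11]
  [3] addr=0x2d blk=11 s=1: VC-HIT | VC [7]
  [4] addr=0x2d blk=11 s=1: L1-HIT | VC [7]
  [5] addr=0x2d blk=11 s=1: L1-HIT | VC [7]
  [6] addr=0x1c blk=7 s=1: VC-HIT | VC [11]
  [7] addr=0x1f blk=7 s=1: L1-HIT | VC [11]
  [8] addr=0x2d blk=11 s=1: VC-HIT | VC [7]
  [9] addr=0x1f blk=7 s=1: VC-HIT | VC [11]
  [10] addr=0x1e blk=7 s=1: L1-HIT | VC [11]
  [11] addr=0x2e blk=11 s=1: VC-HIT | VC [7]

VC = [7]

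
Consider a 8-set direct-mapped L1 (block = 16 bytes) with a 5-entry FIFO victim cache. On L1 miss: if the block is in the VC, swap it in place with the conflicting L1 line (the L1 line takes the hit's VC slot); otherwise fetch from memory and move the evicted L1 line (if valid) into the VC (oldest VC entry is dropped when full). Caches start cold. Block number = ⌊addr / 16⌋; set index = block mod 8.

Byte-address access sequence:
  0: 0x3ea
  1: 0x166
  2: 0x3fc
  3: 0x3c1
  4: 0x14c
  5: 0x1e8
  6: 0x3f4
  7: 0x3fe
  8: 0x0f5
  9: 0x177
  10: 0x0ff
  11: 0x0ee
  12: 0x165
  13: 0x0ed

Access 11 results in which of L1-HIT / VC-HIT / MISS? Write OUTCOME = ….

#0 0x3ea→b62/s6 MISS; vc=[]
#1 0x166→b22/s6 MISS; vc=[62]
#2 0x3fc→b63/s7 MISS; vc=[62]
#3 0x3c1→b60/s4 MISS; vc=[62]
#4 0x14c→b20/s4 MISS; vc=[62,60]
#5 0x1e8→b30/s6 MISS; vc=[62,60,22]
#6 0x3f4→b63/s7 L1-HIT; vc=[62,60,22]
#7 0x3fe→b63/s7 L1-HIT; vc=[62,60,22]
#8 0xf5→b15/s7 MISS; vc=[62,60,22,63]
#9 0x177→b23/s7 MISS; vc=[62,60,22,63,15]
#10 0xff→b15/s7 VC-HIT; vc=[62,60,22,63,23]
#11 0xee→b14/s6 MISS; vc=[60,22,63,23,30]
#12 0x165→b22/s6 VC-HIT; vc=[60,14,63,23,30]
#13 0xed→b14/s6 VC-HIT; vc=[60,22,63,23,30]

OUTCOME = MISS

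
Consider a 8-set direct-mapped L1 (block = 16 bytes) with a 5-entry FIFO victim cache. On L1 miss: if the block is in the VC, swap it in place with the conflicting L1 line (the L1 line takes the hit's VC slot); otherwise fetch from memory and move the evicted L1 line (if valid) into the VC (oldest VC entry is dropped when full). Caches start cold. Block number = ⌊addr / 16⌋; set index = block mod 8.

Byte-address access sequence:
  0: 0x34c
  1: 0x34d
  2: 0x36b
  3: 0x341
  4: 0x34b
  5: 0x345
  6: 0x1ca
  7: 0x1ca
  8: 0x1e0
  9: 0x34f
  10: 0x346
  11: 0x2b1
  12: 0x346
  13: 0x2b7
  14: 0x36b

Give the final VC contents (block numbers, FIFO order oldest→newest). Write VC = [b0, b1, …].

VC = [28, 30]

#0 0x34c→b52/s4 MISS; vc=[]
#1 0x34d→b52/s4 L1-HIT; vc=[]
#2 0x36b→b54/s6 MISS; vc=[]
#3 0x341→b52/s4 L1-HIT; vc=[]
#4 0x34b→b52/s4 L1-HIT; vc=[]
#5 0x345→b52/s4 L1-HIT; vc=[]
#6 0x1ca→b28/s4 MISS; vc=[52]
#7 0x1ca→b28/s4 L1-HIT; vc=[52]
#8 0x1e0→b30/s6 MISS; vc=[52,54]
#9 0x34f→b52/s4 VC-HIT; vc=[28,54]
#10 0x346→b52/s4 L1-HIT; vc=[28,54]
#11 0x2b1→b43/s3 MISS; vc=[28,54]
#12 0x346→b52/s4 L1-HIT; vc=[28,54]
#13 0x2b7→b43/s3 L1-HIT; vc=[28,54]
#14 0x36b→b54/s6 VC-HIT; vc=[28,30]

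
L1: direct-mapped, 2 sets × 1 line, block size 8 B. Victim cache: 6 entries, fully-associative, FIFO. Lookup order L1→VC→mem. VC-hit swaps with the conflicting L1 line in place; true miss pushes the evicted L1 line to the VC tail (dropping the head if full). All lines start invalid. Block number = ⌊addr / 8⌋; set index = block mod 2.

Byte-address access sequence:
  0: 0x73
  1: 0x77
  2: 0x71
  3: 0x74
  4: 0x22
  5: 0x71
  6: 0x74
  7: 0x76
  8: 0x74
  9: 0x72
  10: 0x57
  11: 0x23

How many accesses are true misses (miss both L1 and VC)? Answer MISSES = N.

0: 0x73 (blk 14, set 0) → MISS  vc=[]
1: 0x77 (blk 14, set 0) → L1-HIT  vc=[]
2: 0x71 (blk 14, set 0) → L1-HIT  vc=[]
3: 0x74 (blk 14, set 0) → L1-HIT  vc=[]
4: 0x22 (blk 4, set 0) → MISS  vc=[14]
5: 0x71 (blk 14, set 0) → VC-HIT  vc=[4]
6: 0x74 (blk 14, set 0) → L1-HIT  vc=[4]
7: 0x76 (blk 14, set 0) → L1-HIT  vc=[4]
8: 0x74 (blk 14, set 0) → L1-HIT  vc=[4]
9: 0x72 (blk 14, set 0) → L1-HIT  vc=[4]
10: 0x57 (blk 10, set 0) → MISS  vc=[4, 14]
11: 0x23 (blk 4, set 0) → VC-HIT  vc=[10, 14]

MISSES = 3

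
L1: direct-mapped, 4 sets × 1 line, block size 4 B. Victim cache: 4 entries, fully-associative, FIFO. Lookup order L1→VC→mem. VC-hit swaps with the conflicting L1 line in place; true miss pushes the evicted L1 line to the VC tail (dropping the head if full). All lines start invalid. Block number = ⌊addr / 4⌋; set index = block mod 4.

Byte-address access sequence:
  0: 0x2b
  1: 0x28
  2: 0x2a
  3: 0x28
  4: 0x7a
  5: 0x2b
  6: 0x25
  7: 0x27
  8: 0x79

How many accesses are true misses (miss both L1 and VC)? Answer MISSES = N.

#0 0x2b→b10/s2 MISS; vc=[]
#1 0x28→b10/s2 L1-HIT; vc=[]
#2 0x2a→b10/s2 L1-HIT; vc=[]
#3 0x28→b10/s2 L1-HIT; vc=[]
#4 0x7a→b30/s2 MISS; vc=[10]
#5 0x2b→b10/s2 VC-HIT; vc=[30]
#6 0x25→b9/s1 MISS; vc=[30]
#7 0x27→b9/s1 L1-HIT; vc=[30]
#8 0x79→b30/s2 VC-HIT; vc=[10]

MISSES = 3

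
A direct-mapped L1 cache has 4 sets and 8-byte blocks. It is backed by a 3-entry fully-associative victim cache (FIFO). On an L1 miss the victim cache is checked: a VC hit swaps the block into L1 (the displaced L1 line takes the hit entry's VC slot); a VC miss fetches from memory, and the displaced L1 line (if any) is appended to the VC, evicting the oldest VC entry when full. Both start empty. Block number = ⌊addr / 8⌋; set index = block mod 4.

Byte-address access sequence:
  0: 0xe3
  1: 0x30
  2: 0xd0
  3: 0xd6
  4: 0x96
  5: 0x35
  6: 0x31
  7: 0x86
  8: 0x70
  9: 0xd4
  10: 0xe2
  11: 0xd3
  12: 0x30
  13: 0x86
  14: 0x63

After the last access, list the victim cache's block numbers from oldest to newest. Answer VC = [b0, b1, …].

VC = [28, 26, 16]

  [0] addr=0xe3 blk=28 s=0: MISS | VC []
  [1] addr=0x30 blk=6 s=2: MISS | VC []
  [2] addr=0xd0 blk=26 s=2: MISS | VC [6]
  [3] addr=0xd6 blk=26 s=2: L1-HIT | VC [6]
  [4] addr=0x96 blk=18 s=2: MISS | VC [6, 26]
  [5] addr=0x35 blk=6 s=2: VC-HIT | VC [18, 26]
  [6] addr=0x31 blk=6 s=2: L1-HIT | VC [18, 26]
  [7] addr=0x86 blk=16 s=0: MISS | VC [18, 26, 28]
  [8] addr=0x70 blk=14 s=2: MISS | VC [26, 28, 6]
  [9] addr=0xd4 blk=26 s=2: VC-HIT | VC [14, 28, 6]
  [10] addr=0xe2 blk=28 s=0: VC-HIT | VC [14, 16, 6]
  [11] addr=0xd3 blk=26 s=2: L1-HIT | VC [14, 16, 6]
  [12] addr=0x30 blk=6 s=2: VC-HIT | VC [14, 16, 26]
  [13] addr=0x86 blk=16 s=0: VC-HIT | VC [14, 28, 26]
  [14] addr=0x63 blk=12 s=0: MISS | VC [28, 26, 16]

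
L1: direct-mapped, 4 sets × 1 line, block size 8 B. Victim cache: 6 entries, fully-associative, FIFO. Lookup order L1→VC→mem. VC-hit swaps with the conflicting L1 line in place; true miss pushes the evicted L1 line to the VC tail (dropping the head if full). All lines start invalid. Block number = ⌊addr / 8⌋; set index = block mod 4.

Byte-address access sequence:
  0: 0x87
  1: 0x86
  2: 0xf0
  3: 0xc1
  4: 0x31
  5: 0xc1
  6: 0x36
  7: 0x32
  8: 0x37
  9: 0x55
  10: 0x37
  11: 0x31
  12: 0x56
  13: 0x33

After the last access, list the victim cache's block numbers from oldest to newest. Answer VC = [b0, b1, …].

VC = [16, 30, 10]

0: 0x87 (blk 16, set 0) → MISS  vc=[]
1: 0x86 (blk 16, set 0) → L1-HIT  vc=[]
2: 0xf0 (blk 30, set 2) → MISS  vc=[]
3: 0xc1 (blk 24, set 0) → MISS  vc=[16]
4: 0x31 (blk 6, set 2) → MISS  vc=[16, 30]
5: 0xc1 (blk 24, set 0) → L1-HIT  vc=[16, 30]
6: 0x36 (blk 6, set 2) → L1-HIT  vc=[16, 30]
7: 0x32 (blk 6, set 2) → L1-HIT  vc=[16, 30]
8: 0x37 (blk 6, set 2) → L1-HIT  vc=[16, 30]
9: 0x55 (blk 10, set 2) → MISS  vc=[16, 30, 6]
10: 0x37 (blk 6, set 2) → VC-HIT  vc=[16, 30, 10]
11: 0x31 (blk 6, set 2) → L1-HIT  vc=[16, 30, 10]
12: 0x56 (blk 10, set 2) → VC-HIT  vc=[16, 30, 6]
13: 0x33 (blk 6, set 2) → VC-HIT  vc=[16, 30, 10]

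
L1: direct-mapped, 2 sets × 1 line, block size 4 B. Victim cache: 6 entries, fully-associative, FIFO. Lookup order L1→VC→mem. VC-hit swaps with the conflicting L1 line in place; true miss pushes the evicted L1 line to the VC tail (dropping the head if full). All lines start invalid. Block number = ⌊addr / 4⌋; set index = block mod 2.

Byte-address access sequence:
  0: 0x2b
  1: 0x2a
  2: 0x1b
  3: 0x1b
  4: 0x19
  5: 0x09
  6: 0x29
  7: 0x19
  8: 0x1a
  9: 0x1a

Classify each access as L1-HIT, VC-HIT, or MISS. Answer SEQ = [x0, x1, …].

  [0] addr=0x2b blk=10 s=0: MISS | VC []
  [1] addr=0x2a blk=10 s=0: L1-HIT | VC []
  [2] addr=0x1b blk=6 s=0: MISS | VC [10]
  [3] addr=0x1b blk=6 s=0: L1-HIT | VC [10]
  [4] addr=0x19 blk=6 s=0: L1-HIT | VC [10]
  [5] addr=0x9 blk=2 s=0: MISS | VC [10, 6]
  [6] addr=0x29 blk=10 s=0: VC-HIT | VC [2, 6]
  [7] addr=0x19 blk=6 s=0: VC-HIT | VC [2, 10]
  [8] addr=0x1a blk=6 s=0: L1-HIT | VC [2, 10]
  [9] addr=0x1a blk=6 s=0: L1-HIT | VC [2, 10]

SEQ = [MISS, L1-HIT, MISS, L1-HIT, L1-HIT, MISS, VC-HIT, VC-HIT, L1-HIT, L1-HIT]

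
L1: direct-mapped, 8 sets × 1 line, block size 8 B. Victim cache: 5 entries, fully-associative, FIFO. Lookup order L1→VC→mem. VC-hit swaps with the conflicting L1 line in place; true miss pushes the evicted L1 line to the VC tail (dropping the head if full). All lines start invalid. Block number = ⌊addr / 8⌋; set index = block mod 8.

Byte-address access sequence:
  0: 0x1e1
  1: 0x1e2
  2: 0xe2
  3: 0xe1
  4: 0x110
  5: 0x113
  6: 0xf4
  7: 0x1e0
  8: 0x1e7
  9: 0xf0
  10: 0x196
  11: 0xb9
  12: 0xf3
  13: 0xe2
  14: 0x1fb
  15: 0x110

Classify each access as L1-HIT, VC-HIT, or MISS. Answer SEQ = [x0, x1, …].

SEQ = [MISS, L1-HIT, MISS, L1-HIT, MISS, L1-HIT, MISS, VC-HIT, L1-HIT, L1-HIT, MISS, MISS, L1-HIT, VC-HIT, MISS, VC-HIT]

  [0] addr=0x1e1 blk=60 s=4: MISS | VC []
  [1] addr=0x1e2 blk=60 s=4: L1-HIT | VC []
  [2] addr=0xe2 blk=28 s=4: MISS | VC [60]
  [3] addr=0xe1 blk=28 s=4: L1-HIT | VC [60]
  [4] addr=0x110 blk=34 s=2: MISS | VC [60]
  [5] addr=0x113 blk=34 s=2: L1-HIT | VC [60]
  [6] addr=0xf4 blk=30 s=6: MISS | VC [60]
  [7] addr=0x1e0 blk=60 s=4: VC-HIT | VC [28]
  [8] addr=0x1e7 blk=60 s=4: L1-HIT | VC [28]
  [9] addr=0xf0 blk=30 s=6: L1-HIT | VC [28]
  [10] addr=0x196 blk=50 s=2: MISS | VC [28, 34]
  [11] addr=0xb9 blk=23 s=7: MISS | VC [28, 34]
  [12] addr=0xf3 blk=30 s=6: L1-HIT | VC [28, 34]
  [13] addr=0xe2 blk=28 s=4: VC-HIT | VC [60, 34]
  [14] addr=0x1fb blk=63 s=7: MISS | VC [60, 34, 23]
  [15] addr=0x110 blk=34 s=2: VC-HIT | VC [60, 50, 23]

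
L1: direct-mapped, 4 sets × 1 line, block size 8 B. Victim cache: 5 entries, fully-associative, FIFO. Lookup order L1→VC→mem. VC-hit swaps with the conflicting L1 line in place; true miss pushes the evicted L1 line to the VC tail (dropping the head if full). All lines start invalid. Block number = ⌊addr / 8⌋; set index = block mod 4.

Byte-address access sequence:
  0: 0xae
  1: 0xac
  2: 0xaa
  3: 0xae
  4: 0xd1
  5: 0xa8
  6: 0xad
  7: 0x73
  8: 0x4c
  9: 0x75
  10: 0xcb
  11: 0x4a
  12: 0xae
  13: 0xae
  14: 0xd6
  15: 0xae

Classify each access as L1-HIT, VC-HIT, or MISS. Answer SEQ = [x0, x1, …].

#0 0xae→b21/s1 MISS; vc=[]
#1 0xac→b21/s1 L1-HIT; vc=[]
#2 0xaa→b21/s1 L1-HIT; vc=[]
#3 0xae→b21/s1 L1-HIT; vc=[]
#4 0xd1→b26/s2 MISS; vc=[]
#5 0xa8→b21/s1 L1-HIT; vc=[]
#6 0xad→b21/s1 L1-HIT; vc=[]
#7 0x73→b14/s2 MISS; vc=[26]
#8 0x4c→b9/s1 MISS; vc=[26,21]
#9 0x75→b14/s2 L1-HIT; vc=[26,21]
#10 0xcb→b25/s1 MISS; vc=[26,21,9]
#11 0x4a→b9/s1 VC-HIT; vc=[26,21,25]
#12 0xae→b21/s1 VC-HIT; vc=[26,9,25]
#13 0xae→b21/s1 L1-HIT; vc=[26,9,25]
#14 0xd6→b26/s2 VC-HIT; vc=[14,9,25]
#15 0xae→b21/s1 L1-HIT; vc=[14,9,25]

SEQ = [MISS, L1-HIT, L1-HIT, L1-HIT, MISS, L1-HIT, L1-HIT, MISS, MISS, L1-HIT, MISS, VC-HIT, VC-HIT, L1-HIT, VC-HIT, L1-HIT]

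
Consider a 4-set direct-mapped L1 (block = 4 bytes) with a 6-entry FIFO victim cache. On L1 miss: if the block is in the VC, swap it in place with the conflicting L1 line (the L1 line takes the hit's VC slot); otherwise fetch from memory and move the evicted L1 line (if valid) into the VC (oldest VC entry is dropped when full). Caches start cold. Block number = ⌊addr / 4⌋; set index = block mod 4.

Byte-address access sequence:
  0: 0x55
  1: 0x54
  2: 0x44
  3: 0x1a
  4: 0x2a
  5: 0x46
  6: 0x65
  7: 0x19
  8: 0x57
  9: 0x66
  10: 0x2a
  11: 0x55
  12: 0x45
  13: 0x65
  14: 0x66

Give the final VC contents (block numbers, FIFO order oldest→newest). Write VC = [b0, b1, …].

  [0] addr=0x55 blk=21 s=1: MISS | VC []
  [1] addr=0x54 blk=21 s=1: L1-HIT | VC []
  [2] addr=0x44 blk=17 s=1: MISS | VC [21]
  [3] addr=0x1a blk=6 s=2: MISS | VC [21]
  [4] addr=0x2a blk=10 s=2: MISS | VC [21, 6]
  [5] addr=0x46 blk=17 s=1: L1-HIT | VC [21, 6]
  [6] addr=0x65 blk=25 s=1: MISS | VC [21, 6, 17]
  [7] addr=0x19 blk=6 s=2: VC-HIT | VC [21, 10, 17]
  [8] addr=0x57 blk=21 s=1: VC-HIT | VC [25, 10, 17]
  [9] addr=0x66 blk=25 s=1: VC-HIT | VC [21, 10, 17]
  [10] addr=0x2a blk=10 s=2: VC-HIT | VC [21, 6, 17]
  [11] addr=0x55 blk=21 s=1: VC-HIT | VC [25, 6, 17]
  [12] addr=0x45 blk=17 s=1: VC-HIT | VC [25, 6, 21]
  [13] addr=0x65 blk=25 s=1: VC-HIT | VC [17, 6, 21]
  [14] addr=0x66 blk=25 s=1: L1-HIT | VC [17, 6, 21]

VC = [17, 6, 21]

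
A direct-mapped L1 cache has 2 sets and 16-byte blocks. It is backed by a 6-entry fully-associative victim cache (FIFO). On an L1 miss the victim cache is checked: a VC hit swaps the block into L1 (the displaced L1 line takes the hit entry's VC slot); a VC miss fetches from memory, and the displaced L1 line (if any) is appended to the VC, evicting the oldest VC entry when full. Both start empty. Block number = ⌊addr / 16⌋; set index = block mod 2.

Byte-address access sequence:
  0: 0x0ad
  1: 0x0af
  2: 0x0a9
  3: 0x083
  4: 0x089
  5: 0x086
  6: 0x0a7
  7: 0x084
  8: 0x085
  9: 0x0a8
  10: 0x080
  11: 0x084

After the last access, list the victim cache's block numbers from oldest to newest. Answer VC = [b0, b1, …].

VC = [10]

0: 0xad (blk 10, set 0) → MISS  vc=[]
1: 0xaf (blk 10, set 0) → L1-HIT  vc=[]
2: 0xa9 (blk 10, set 0) → L1-HIT  vc=[]
3: 0x83 (blk 8, set 0) → MISS  vc=[10]
4: 0x89 (blk 8, set 0) → L1-HIT  vc=[10]
5: 0x86 (blk 8, set 0) → L1-HIT  vc=[10]
6: 0xa7 (blk 10, set 0) → VC-HIT  vc=[8]
7: 0x84 (blk 8, set 0) → VC-HIT  vc=[10]
8: 0x85 (blk 8, set 0) → L1-HIT  vc=[10]
9: 0xa8 (blk 10, set 0) → VC-HIT  vc=[8]
10: 0x80 (blk 8, set 0) → VC-HIT  vc=[10]
11: 0x84 (blk 8, set 0) → L1-HIT  vc=[10]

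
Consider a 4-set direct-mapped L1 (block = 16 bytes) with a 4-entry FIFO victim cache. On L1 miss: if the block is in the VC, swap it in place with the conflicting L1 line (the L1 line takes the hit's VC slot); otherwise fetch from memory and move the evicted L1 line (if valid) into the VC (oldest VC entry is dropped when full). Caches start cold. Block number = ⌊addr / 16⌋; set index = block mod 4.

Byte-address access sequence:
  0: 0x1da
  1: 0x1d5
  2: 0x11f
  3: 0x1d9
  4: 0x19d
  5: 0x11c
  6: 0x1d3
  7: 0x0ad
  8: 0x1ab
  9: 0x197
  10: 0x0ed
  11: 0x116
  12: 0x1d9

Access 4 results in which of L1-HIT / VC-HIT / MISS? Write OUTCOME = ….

#0 0x1da→b29/s1 MISS; vc=[]
#1 0x1d5→b29/s1 L1-HIT; vc=[]
#2 0x11f→b17/s1 MISS; vc=[29]
#3 0x1d9→b29/s1 VC-HIT; vc=[17]
#4 0x19d→b25/s1 MISS; vc=[17,29]
#5 0x11c→b17/s1 VC-HIT; vc=[25,29]
#6 0x1d3→b29/s1 VC-HIT; vc=[25,17]
#7 0xad→b10/s2 MISS; vc=[25,17]
#8 0x1ab→b26/s2 MISS; vc=[25,17,10]
#9 0x197→b25/s1 VC-HIT; vc=[29,17,10]
#10 0xed→b14/s2 MISS; vc=[29,17,10,26]
#11 0x116→b17/s1 VC-HIT; vc=[29,25,10,26]
#12 0x1d9→b29/s1 VC-HIT; vc=[17,25,10,26]

OUTCOME = MISS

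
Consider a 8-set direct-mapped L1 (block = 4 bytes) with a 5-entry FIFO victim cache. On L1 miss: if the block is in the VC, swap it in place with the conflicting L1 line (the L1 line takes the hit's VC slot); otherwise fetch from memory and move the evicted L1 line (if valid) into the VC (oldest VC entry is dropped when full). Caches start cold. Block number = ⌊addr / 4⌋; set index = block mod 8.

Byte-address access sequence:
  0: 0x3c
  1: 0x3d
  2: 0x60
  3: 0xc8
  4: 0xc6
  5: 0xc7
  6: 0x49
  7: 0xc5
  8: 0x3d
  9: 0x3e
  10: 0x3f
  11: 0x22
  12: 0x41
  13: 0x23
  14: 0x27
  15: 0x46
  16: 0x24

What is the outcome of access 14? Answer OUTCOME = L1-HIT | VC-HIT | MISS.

OUTCOME = MISS

  [0] addr=0x3c blk=15 s=7: MISS | VC []
  [1] addr=0x3d blk=15 s=7: L1-HIT | VC []
  [2] addr=0x60 blk=24 s=0: MISS | VC []
  [3] addr=0xc8 blk=50 s=2: MISS | VC []
  [4] addr=0xc6 blk=49 s=1: MISS | VC []
  [5] addr=0xc7 blk=49 s=1: L1-HIT | VC []
  [6] addr=0x49 blk=18 s=2: MISS | VC [50]
  [7] addr=0xc5 blk=49 s=1: L1-HIT | VC [50]
  [8] addr=0x3d blk=15 s=7: L1-HIT | VC [50]
  [9] addr=0x3e blk=15 s=7: L1-HIT | VC [50]
  [10] addr=0x3f blk=15 s=7: L1-HIT | VC [50]
  [11] addr=0x22 blk=8 s=0: MISS | VC [50, 24]
  [12] addr=0x41 blk=16 s=0: MISS | VC [50, 24, 8]
  [13] addr=0x23 blk=8 s=0: VC-HIT | VC [50, 24, 16]
  [14] addr=0x27 blk=9 s=1: MISS | VC [50, 24, 16, 49]
  [15] addr=0x46 blk=17 s=1: MISS | VC [50, 24, 16, 49, 9]
  [16] addr=0x24 blk=9 s=1: VC-HIT | VC [50, 24, 16, 49, 17]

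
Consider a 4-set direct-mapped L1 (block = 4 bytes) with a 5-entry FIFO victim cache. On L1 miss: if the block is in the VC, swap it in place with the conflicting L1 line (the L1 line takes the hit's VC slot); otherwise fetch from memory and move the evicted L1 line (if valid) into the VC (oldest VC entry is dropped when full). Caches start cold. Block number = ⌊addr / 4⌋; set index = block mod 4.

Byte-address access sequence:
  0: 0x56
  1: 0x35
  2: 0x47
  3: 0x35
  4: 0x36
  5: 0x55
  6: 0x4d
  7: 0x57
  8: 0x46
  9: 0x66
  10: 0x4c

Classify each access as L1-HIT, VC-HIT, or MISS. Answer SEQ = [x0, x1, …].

SEQ = [MISS, MISS, MISS, VC-HIT, L1-HIT, VC-HIT, MISS, L1-HIT, VC-HIT, MISS, L1-HIT]

0: 0x56 (blk 21, set 1) → MISS  vc=[]
1: 0x35 (blk 13, set 1) → MISS  vc=[21]
2: 0x47 (blk 17, set 1) → MISS  vc=[21, 13]
3: 0x35 (blk 13, set 1) → VC-HIT  vc=[21, 17]
4: 0x36 (blk 13, set 1) → L1-HIT  vc=[21, 17]
5: 0x55 (blk 21, set 1) → VC-HIT  vc=[13, 17]
6: 0x4d (blk 19, set 3) → MISS  vc=[13, 17]
7: 0x57 (blk 21, set 1) → L1-HIT  vc=[13, 17]
8: 0x46 (blk 17, set 1) → VC-HIT  vc=[13, 21]
9: 0x66 (blk 25, set 1) → MISS  vc=[13, 21, 17]
10: 0x4c (blk 19, set 3) → L1-HIT  vc=[13, 21, 17]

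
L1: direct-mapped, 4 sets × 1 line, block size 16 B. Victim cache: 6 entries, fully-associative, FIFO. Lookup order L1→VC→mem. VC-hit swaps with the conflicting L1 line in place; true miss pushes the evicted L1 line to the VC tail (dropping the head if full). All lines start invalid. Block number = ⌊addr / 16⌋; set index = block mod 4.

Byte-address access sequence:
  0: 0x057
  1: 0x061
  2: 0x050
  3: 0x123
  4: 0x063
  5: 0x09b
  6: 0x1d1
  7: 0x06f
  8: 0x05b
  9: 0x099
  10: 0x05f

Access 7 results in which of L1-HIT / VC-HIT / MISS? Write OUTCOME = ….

  [0] addr=0x57 blk=5 s=1: MISS | VC []
  [1] addr=0x61 blk=6 s=2: MISS | VC []
  [2] addr=0x50 blk=5 s=1: L1-HIT | VC []
  [3] addr=0x123 blk=18 s=2: MISS | VC [6]
  [4] addr=0x63 blk=6 s=2: VC-HIT | VC [18]
  [5] addr=0x9b blk=9 s=1: MISS | VC [18, 5]
  [6] addr=0x1d1 blk=29 s=1: MISS | VC [18, 5, 9]
  [7] addr=0x6f blk=6 s=2: L1-HIT | VC [18, 5, 9]
  [8] addr=0x5b blk=5 s=1: VC-HIT | VC [18, 29, 9]
  [9] addr=0x99 blk=9 s=1: VC-HIT | VC [18, 29, 5]
  [10] addr=0x5f blk=5 s=1: VC-HIT | VC [18, 29, 9]

OUTCOME = L1-HIT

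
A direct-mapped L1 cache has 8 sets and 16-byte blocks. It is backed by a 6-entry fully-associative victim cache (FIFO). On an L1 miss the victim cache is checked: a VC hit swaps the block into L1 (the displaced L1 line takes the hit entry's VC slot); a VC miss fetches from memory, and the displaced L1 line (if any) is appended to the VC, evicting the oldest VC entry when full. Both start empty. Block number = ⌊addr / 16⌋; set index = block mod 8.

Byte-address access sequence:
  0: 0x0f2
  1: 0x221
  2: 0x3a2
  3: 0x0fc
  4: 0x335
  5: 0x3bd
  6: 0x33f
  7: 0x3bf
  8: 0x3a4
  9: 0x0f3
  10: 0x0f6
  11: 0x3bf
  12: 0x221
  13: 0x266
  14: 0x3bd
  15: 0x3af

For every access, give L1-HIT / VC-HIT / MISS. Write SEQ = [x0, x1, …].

  [0] addr=0xf2 blk=15 s=7: MISS | VC []
  [1] addr=0x221 blk=34 s=2: MISS | VC []
  [2] addr=0x3a2 blk=58 s=2: MISS | VC [34]
  [3] addr=0xfc blk=15 s=7: L1-HIT | VC [34]
  [4] addr=0x335 blk=51 s=3: MISS | VC [34]
  [5] addr=0x3bd blk=59 s=3: MISS | VC [34, 51]
  [6] addr=0x33f blk=51 s=3: VC-HIT | VC [34, 59]
  [7] addr=0x3bf blk=59 s=3: VC-HIT | VC [34, 51]
  [8] addr=0x3a4 blk=58 s=2: L1-HIT | VC [34, 51]
  [9] addr=0xf3 blk=15 s=7: L1-HIT | VC [34, 51]
  [10] addr=0xf6 blk=15 s=7: L1-HIT | VC [34, 51]
  [11] addr=0x3bf blk=59 s=3: L1-HIT | VC [34, 51]
  [12] addr=0x221 blk=34 s=2: VC-HIT | VC [58, 51]
  [13] addr=0x266 blk=38 s=6: MISS | VC [58, 51]
  [14] addr=0x3bd blk=59 s=3: L1-HIT | VC [58, 51]
  [15] addr=0x3af blk=58 s=2: VC-HIT | VC [34, 51]

SEQ = [MISS, MISS, MISS, L1-HIT, MISS, MISS, VC-HIT, VC-HIT, L1-HIT, L1-HIT, L1-HIT, L1-HIT, VC-HIT, MISS, L1-HIT, VC-HIT]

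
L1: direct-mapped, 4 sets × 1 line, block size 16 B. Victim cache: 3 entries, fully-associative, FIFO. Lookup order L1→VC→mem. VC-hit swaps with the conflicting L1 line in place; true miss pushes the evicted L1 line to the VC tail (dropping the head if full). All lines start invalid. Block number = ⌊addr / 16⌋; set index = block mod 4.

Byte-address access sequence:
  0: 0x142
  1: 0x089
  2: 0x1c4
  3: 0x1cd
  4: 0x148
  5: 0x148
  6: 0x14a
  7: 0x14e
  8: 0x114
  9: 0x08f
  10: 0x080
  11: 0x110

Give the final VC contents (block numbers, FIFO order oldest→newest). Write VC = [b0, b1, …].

0: 0x142 (blk 20, set 0) → MISS  vc=[]
1: 0x89 (blk 8, set 0) → MISS  vc=[20]
2: 0x1c4 (blk 28, set 0) → MISS  vc=[20, 8]
3: 0x1cd (blk 28, set 0) → L1-HIT  vc=[20, 8]
4: 0x148 (blk 20, set 0) → VC-HIT  vc=[28, 8]
5: 0x148 (blk 20, set 0) → L1-HIT  vc=[28, 8]
6: 0x14a (blk 20, set 0) → L1-HIT  vc=[28, 8]
7: 0x14e (blk 20, set 0) → L1-HIT  vc=[28, 8]
8: 0x114 (blk 17, set 1) → MISS  vc=[28, 8]
9: 0x8f (blk 8, set 0) → VC-HIT  vc=[28, 20]
10: 0x80 (blk 8, set 0) → L1-HIT  vc=[28, 20]
11: 0x110 (blk 17, set 1) → L1-HIT  vc=[28, 20]

VC = [28, 20]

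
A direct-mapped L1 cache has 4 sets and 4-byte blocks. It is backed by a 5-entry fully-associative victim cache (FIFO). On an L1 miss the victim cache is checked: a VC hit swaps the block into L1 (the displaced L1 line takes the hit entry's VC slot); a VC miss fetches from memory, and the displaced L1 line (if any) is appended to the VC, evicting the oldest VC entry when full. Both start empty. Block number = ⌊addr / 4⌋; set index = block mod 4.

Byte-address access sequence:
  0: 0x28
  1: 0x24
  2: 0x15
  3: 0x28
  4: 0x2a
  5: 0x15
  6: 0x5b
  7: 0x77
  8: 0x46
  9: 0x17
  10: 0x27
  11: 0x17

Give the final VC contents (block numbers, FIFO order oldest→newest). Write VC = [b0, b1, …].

VC = [9, 10, 17, 29]

#0 0x28→b10/s2 MISS; vc=[]
#1 0x24→b9/s1 MISS; vc=[]
#2 0x15→b5/s1 MISS; vc=[9]
#3 0x28→b10/s2 L1-HIT; vc=[9]
#4 0x2a→b10/s2 L1-HIT; vc=[9]
#5 0x15→b5/s1 L1-HIT; vc=[9]
#6 0x5b→b22/s2 MISS; vc=[9,10]
#7 0x77→b29/s1 MISS; vc=[9,10,5]
#8 0x46→b17/s1 MISS; vc=[9,10,5,29]
#9 0x17→b5/s1 VC-HIT; vc=[9,10,17,29]
#10 0x27→b9/s1 VC-HIT; vc=[5,10,17,29]
#11 0x17→b5/s1 VC-HIT; vc=[9,10,17,29]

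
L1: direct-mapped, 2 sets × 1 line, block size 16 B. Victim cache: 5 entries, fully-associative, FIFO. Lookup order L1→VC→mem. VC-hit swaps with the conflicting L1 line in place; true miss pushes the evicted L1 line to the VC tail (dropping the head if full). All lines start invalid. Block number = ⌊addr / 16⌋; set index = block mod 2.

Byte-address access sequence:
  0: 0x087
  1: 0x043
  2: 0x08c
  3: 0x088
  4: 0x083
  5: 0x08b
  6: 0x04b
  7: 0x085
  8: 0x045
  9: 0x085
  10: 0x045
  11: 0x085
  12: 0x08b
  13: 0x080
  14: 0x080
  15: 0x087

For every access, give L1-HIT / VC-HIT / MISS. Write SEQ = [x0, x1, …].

SEQ = [MISS, MISS, VC-HIT, L1-HIT, L1-HIT, L1-HIT, VC-HIT, VC-HIT, VC-HIT, VC-HIT, VC-HIT, VC-HIT, L1-HIT, L1-HIT, L1-HIT, L1-HIT]

0: 0x87 (blk 8, set 0) → MISS  vc=[]
1: 0x43 (blk 4, set 0) → MISS  vc=[8]
2: 0x8c (blk 8, set 0) → VC-HIT  vc=[4]
3: 0x88 (blk 8, set 0) → L1-HIT  vc=[4]
4: 0x83 (blk 8, set 0) → L1-HIT  vc=[4]
5: 0x8b (blk 8, set 0) → L1-HIT  vc=[4]
6: 0x4b (blk 4, set 0) → VC-HIT  vc=[8]
7: 0x85 (blk 8, set 0) → VC-HIT  vc=[4]
8: 0x45 (blk 4, set 0) → VC-HIT  vc=[8]
9: 0x85 (blk 8, set 0) → VC-HIT  vc=[4]
10: 0x45 (blk 4, set 0) → VC-HIT  vc=[8]
11: 0x85 (blk 8, set 0) → VC-HIT  vc=[4]
12: 0x8b (blk 8, set 0) → L1-HIT  vc=[4]
13: 0x80 (blk 8, set 0) → L1-HIT  vc=[4]
14: 0x80 (blk 8, set 0) → L1-HIT  vc=[4]
15: 0x87 (blk 8, set 0) → L1-HIT  vc=[4]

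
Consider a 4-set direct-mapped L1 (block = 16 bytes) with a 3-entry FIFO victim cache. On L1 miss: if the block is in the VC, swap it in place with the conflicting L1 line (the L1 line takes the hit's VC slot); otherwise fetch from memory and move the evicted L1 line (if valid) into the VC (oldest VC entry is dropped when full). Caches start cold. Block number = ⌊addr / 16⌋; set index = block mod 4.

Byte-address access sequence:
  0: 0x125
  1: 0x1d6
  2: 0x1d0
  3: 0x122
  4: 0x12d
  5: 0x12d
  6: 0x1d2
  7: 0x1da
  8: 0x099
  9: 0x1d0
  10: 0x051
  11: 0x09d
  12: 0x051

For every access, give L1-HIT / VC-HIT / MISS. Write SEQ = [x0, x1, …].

0: 0x125 (blk 18, set 2) → MISS  vc=[]
1: 0x1d6 (blk 29, set 1) → MISS  vc=[]
2: 0x1d0 (blk 29, set 1) → L1-HIT  vc=[]
3: 0x122 (blk 18, set 2) → L1-HIT  vc=[]
4: 0x12d (blk 18, set 2) → L1-HIT  vc=[]
5: 0x12d (blk 18, set 2) → L1-HIT  vc=[]
6: 0x1d2 (blk 29, set 1) → L1-HIT  vc=[]
7: 0x1da (blk 29, set 1) → L1-HIT  vc=[]
8: 0x99 (blk 9, set 1) → MISS  vc=[29]
9: 0x1d0 (blk 29, set 1) → VC-HIT  vc=[9]
10: 0x51 (blk 5, set 1) → MISS  vc=[9, 29]
11: 0x9d (blk 9, set 1) → VC-HIT  vc=[5, 29]
12: 0x51 (blk 5, set 1) → VC-HIT  vc=[9, 29]

SEQ = [MISS, MISS, L1-HIT, L1-HIT, L1-HIT, L1-HIT, L1-HIT, L1-HIT, MISS, VC-HIT, MISS, VC-HIT, VC-HIT]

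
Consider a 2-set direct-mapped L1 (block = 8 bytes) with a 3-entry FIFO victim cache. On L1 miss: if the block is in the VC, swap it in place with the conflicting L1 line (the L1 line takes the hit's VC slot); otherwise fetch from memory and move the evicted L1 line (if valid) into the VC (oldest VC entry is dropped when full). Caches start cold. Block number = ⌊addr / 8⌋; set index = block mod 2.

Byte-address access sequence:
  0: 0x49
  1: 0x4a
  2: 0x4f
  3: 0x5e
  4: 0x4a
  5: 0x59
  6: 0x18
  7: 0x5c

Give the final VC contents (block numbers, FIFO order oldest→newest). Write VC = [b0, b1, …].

VC = [9, 3]

#0 0x49→b9/s1 MISS; vc=[]
#1 0x4a→b9/s1 L1-HIT; vc=[]
#2 0x4f→b9/s1 L1-HIT; vc=[]
#3 0x5e→b11/s1 MISS; vc=[9]
#4 0x4a→b9/s1 VC-HIT; vc=[11]
#5 0x59→b11/s1 VC-HIT; vc=[9]
#6 0x18→b3/s1 MISS; vc=[9,11]
#7 0x5c→b11/s1 VC-HIT; vc=[9,3]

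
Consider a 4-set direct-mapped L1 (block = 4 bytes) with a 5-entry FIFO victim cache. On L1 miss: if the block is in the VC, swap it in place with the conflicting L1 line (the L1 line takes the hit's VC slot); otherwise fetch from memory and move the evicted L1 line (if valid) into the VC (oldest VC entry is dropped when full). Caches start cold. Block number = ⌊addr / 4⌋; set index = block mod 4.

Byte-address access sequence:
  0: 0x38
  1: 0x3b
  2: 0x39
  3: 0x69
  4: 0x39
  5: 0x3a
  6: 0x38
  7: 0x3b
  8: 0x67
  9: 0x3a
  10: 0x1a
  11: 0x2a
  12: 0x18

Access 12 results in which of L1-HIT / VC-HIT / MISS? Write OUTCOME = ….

#0 0x38→b14/s2 MISS; vc=[]
#1 0x3b→b14/s2 L1-HIT; vc=[]
#2 0x39→b14/s2 L1-HIT; vc=[]
#3 0x69→b26/s2 MISS; vc=[14]
#4 0x39→b14/s2 VC-HIT; vc=[26]
#5 0x3a→b14/s2 L1-HIT; vc=[26]
#6 0x38→b14/s2 L1-HIT; vc=[26]
#7 0x3b→b14/s2 L1-HIT; vc=[26]
#8 0x67→b25/s1 MISS; vc=[26]
#9 0x3a→b14/s2 L1-HIT; vc=[26]
#10 0x1a→b6/s2 MISS; vc=[26,14]
#11 0x2a→b10/s2 MISS; vc=[26,14,6]
#12 0x18→b6/s2 VC-HIT; vc=[26,14,10]

OUTCOME = VC-HIT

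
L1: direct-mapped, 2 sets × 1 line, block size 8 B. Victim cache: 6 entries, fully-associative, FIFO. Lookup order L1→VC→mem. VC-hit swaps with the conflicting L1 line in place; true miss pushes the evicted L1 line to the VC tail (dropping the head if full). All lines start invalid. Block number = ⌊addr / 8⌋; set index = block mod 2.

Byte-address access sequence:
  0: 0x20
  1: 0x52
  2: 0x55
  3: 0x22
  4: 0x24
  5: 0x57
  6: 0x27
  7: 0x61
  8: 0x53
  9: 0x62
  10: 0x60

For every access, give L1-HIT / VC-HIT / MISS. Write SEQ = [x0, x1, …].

SEQ = [MISS, MISS, L1-HIT, VC-HIT, L1-HIT, VC-HIT, VC-HIT, MISS, VC-HIT, VC-HIT, L1-HIT]

  [0] addr=0x20 blk=4 s=0: MISS | VC []
  [1] addr=0x52 blk=10 s=0: MISS | VC [4]
  [2] addr=0x55 blk=10 s=0: L1-HIT | VC [4]
  [3] addr=0x22 blk=4 s=0: VC-HIT | VC [10]
  [4] addr=0x24 blk=4 s=0: L1-HIT | VC [10]
  [5] addr=0x57 blk=10 s=0: VC-HIT | VC [4]
  [6] addr=0x27 blk=4 s=0: VC-HIT | VC [10]
  [7] addr=0x61 blk=12 s=0: MISS | VC [10, 4]
  [8] addr=0x53 blk=10 s=0: VC-HIT | VC [12, 4]
  [9] addr=0x62 blk=12 s=0: VC-HIT | VC [10, 4]
  [10] addr=0x60 blk=12 s=0: L1-HIT | VC [10, 4]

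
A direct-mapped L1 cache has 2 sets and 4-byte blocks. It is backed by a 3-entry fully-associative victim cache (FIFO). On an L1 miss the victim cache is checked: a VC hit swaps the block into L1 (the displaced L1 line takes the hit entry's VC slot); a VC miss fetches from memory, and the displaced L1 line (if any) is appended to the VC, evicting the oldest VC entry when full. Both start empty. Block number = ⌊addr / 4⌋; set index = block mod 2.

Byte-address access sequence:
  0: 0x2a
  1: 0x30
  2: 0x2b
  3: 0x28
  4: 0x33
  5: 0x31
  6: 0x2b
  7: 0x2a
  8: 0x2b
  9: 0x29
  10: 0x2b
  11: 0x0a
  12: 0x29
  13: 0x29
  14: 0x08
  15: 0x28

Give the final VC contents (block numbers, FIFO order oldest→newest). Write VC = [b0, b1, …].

VC = [12, 2]

0: 0x2a (blk 10, set 0) → MISS  vc=[]
1: 0x30 (blk 12, set 0) → MISS  vc=[10]
2: 0x2b (blk 10, set 0) → VC-HIT  vc=[12]
3: 0x28 (blk 10, set 0) → L1-HIT  vc=[12]
4: 0x33 (blk 12, set 0) → VC-HIT  vc=[10]
5: 0x31 (blk 12, set 0) → L1-HIT  vc=[10]
6: 0x2b (blk 10, set 0) → VC-HIT  vc=[12]
7: 0x2a (blk 10, set 0) → L1-HIT  vc=[12]
8: 0x2b (blk 10, set 0) → L1-HIT  vc=[12]
9: 0x29 (blk 10, set 0) → L1-HIT  vc=[12]
10: 0x2b (blk 10, set 0) → L1-HIT  vc=[12]
11: 0xa (blk 2, set 0) → MISS  vc=[12, 10]
12: 0x29 (blk 10, set 0) → VC-HIT  vc=[12, 2]
13: 0x29 (blk 10, set 0) → L1-HIT  vc=[12, 2]
14: 0x8 (blk 2, set 0) → VC-HIT  vc=[12, 10]
15: 0x28 (blk 10, set 0) → VC-HIT  vc=[12, 2]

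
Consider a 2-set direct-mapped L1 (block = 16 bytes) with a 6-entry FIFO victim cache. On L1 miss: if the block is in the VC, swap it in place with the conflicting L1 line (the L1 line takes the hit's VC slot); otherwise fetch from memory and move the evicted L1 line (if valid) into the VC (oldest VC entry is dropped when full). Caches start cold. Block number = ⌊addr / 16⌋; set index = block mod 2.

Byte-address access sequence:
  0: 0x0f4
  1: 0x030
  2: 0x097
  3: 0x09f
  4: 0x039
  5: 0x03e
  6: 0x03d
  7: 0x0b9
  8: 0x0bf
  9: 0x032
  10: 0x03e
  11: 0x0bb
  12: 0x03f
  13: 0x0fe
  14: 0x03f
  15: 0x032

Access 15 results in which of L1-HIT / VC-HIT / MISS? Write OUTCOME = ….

0: 0xf4 (blk 15, set 1) → MISS  vc=[]
1: 0x30 (blk 3, set 1) → MISS  vc=[15]
2: 0x97 (blk 9, set 1) → MISS  vc=[15, 3]
3: 0x9f (blk 9, set 1) → L1-HIT  vc=[15, 3]
4: 0x39 (blk 3, set 1) → VC-HIT  vc=[15, 9]
5: 0x3e (blk 3, set 1) → L1-HIT  vc=[15, 9]
6: 0x3d (blk 3, set 1) → L1-HIT  vc=[15, 9]
7: 0xb9 (blk 11, set 1) → MISS  vc=[15, 9, 3]
8: 0xbf (blk 11, set 1) → L1-HIT  vc=[15, 9, 3]
9: 0x32 (blk 3, set 1) → VC-HIT  vc=[15, 9, 11]
10: 0x3e (blk 3, set 1) → L1-HIT  vc=[15, 9, 11]
11: 0xbb (blk 11, set 1) → VC-HIT  vc=[15, 9, 3]
12: 0x3f (blk 3, set 1) → VC-HIT  vc=[15, 9, 11]
13: 0xfe (blk 15, set 1) → VC-HIT  vc=[3, 9, 11]
14: 0x3f (blk 3, set 1) → VC-HIT  vc=[15, 9, 11]
15: 0x32 (blk 3, set 1) → L1-HIT  vc=[15, 9, 11]

OUTCOME = L1-HIT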